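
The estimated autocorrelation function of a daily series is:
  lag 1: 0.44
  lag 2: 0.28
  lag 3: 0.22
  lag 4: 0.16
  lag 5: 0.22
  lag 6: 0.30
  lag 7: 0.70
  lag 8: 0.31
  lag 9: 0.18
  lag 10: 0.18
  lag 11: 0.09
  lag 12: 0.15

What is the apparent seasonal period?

The largest autocorrelation is r_7 = 0.70; the remaining lags stay at or below 0.44. The elevated value at lag 1 (0.44), dropping to 0.28 at lag 2, reflects decaying short-term dependence rather than seasonality.
The dominant spike at lag 7 indicates a seasonal period of 7.

7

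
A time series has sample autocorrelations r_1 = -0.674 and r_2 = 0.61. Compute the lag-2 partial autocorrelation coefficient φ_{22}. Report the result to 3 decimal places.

φ_{22} = (r_2 − r_1²) / (1 − r_1²)
r_1² = (-0.674)² = 0.454276
Numerator = 0.61 − 0.4543 = 0.1557; denominator = 1 − 0.4543 = 0.5457
φ_{22} = 0.1557 / 0.5457 = 0.285

0.285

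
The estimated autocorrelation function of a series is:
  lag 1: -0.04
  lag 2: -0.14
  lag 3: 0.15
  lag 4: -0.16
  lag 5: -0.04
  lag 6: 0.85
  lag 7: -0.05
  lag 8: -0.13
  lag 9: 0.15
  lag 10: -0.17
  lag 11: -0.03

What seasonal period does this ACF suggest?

6

The largest autocorrelation is r_6 = 0.85; the remaining lags stay at or below 0.15.
The dominant spike at lag 6 indicates a seasonal period of 6.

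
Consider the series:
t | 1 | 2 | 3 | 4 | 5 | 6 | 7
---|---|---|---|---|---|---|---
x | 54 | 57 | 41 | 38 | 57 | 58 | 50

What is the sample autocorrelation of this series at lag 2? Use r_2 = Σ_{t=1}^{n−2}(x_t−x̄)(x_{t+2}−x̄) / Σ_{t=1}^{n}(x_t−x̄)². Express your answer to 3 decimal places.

-0.676

Mean x̄ = (54 + 57 + 41 + 38 + 57 + 58 + 50)/7 = 50.7143
Deviations from mean: 3.2857, 6.2857, -9.7143, -12.7143, 6.2857, 7.2857, -0.7143
Numerator Σ_{t=1}^{5}(x_t−x̄)(x_{t+2}−x̄) = -270.0204
Denominator Σ(x_t−x̄)² = 399.4286
r_2 = -270.0204 / 399.4286 = -0.676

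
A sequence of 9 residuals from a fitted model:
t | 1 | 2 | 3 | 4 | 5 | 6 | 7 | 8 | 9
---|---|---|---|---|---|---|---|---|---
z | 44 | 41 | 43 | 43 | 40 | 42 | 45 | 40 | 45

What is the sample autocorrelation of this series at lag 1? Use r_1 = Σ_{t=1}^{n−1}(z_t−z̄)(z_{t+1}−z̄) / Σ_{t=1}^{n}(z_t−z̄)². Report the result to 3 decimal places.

-0.540

Mean z̄ = (44 + 41 + 43 + 43 + 40 + 42 + 45 + 40 + 45)/9 = 42.5556
Numerator Σ_{t=1}^{8}(z_t−z̄)(z_{t+1}−z̄) = -16.3086
Denominator Σ(z_t−z̄)² = 30.2222
r_1 = -16.3086 / 30.2222 = -0.540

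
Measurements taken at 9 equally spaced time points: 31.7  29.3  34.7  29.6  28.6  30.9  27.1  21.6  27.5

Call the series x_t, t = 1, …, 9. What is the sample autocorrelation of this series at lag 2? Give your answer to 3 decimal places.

0.038

Mean x̄ = (31.7 + 29.3 + 34.7 + 29.6 + 28.6 + 30.9 + 27.1 + 21.6 + 27.5)/9 = 29.0000
Σ(x_t−x̄)(x_{t+2}−x̄) = (15.3900) + (0.1800) + (-2.2800) + (1.1400) + (0.7600) + (-14.0600) + (2.8500) = 3.9800
Denominator Σ(x_t−x̄)² = 104.6200
r_2 = 3.9800 / 104.6200 = 0.038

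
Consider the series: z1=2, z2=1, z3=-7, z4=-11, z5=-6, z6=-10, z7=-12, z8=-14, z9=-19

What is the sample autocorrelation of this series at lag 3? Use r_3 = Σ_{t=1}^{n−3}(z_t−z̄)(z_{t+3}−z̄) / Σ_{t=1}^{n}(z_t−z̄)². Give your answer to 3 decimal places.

0.016

Mean z̄ = (2 + 1 − 7 − 11 − 6 − 10 − 12 − 14 − 19)/9 = -8.4444
Σ(z_t−z̄)(z_{t+3}−z̄) = (-26.6914) + (23.0864) + (-2.2469) + (9.0864) + (-13.5802) + (16.4198) = 6.0741
Denominator Σ(z_t−z̄)² = 370.2222
r_3 = 6.0741 / 370.2222 = 0.016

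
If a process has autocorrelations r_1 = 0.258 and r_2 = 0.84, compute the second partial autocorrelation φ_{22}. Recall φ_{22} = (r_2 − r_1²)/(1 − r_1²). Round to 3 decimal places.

φ_{22} = (r_2 − r_1²) / (1 − r_1²)
r_1² = (0.258)² = 0.066564
Numerator = 0.84 − 0.0666 = 0.7734; denominator = 1 − 0.0666 = 0.9334
φ_{22} = 0.7734 / 0.9334 = 0.829

0.829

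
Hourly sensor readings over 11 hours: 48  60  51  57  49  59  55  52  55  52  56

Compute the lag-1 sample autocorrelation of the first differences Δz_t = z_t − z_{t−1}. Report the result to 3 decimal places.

-0.717

First differences Δz: 12, -9, 6, -8, 10, -4, -3, 3, -3, 4
Mean of differences = 0.8000
Numerator Σ(Δz_t−Δz̄)(Δz_{t+1}−Δz̄) = -342.2400
Denominator Σ(Δz_t−Δz̄)² = 477.6000
r_1(Δz) = -342.2400 / 477.6000 = -0.717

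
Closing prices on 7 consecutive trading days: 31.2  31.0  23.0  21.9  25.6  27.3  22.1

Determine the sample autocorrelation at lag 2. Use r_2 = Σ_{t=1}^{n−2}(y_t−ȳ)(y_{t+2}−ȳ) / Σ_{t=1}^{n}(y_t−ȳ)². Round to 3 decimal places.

-0.406

Mean ȳ = (31.2 + 31.0 + 23.0 + 21.9 + 25.6 + 27.3 + 22.1)/7 = 26.0143
Deviations from mean: 5.1857, 4.9857, -3.0143, -4.1143, -0.4143, 1.2857, -3.9143
Σ(y_t−ȳ)(y_{t+2}−ȳ) = (-15.6312) + (-20.5127) + (1.2488) + (-5.2898) + (1.6216) = -38.5633
Denominator Σ(y_t−ȳ)² = 94.9086
r_2 = -38.5633 / 94.9086 = -0.406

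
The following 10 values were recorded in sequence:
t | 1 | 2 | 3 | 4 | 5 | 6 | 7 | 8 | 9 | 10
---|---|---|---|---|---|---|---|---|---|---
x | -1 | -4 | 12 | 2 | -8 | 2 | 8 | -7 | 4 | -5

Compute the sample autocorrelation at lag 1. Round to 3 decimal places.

-0.370

Mean x̄ = (-1 − 4 + 12 + 2 − 8 + 2 + 8 − 7 + 4 − 5)/10 = 0.3000
Numerator Σ_{t=1}^{9}(x_t−x̄)(x_{t+1}−x̄) = -142.7900
Denominator Σ(x_t−x̄)² = 386.1000
r_1 = -142.7900 / 386.1000 = -0.370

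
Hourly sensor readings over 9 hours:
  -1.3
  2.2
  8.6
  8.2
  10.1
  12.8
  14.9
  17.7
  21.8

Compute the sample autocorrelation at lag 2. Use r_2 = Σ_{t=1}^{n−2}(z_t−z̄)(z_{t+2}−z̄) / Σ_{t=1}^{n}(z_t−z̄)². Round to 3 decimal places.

Mean z̄ = (-1.3 + 2.2 + 8.6 + 8.2 + 10.1 + 12.8 + 14.9 + 17.7 + 21.8)/9 = 10.5556
Σ(z_t−z̄)(z_{t+2}−z̄) = (23.1842) + (19.6820) + (0.8909) + (-5.2869) + (-1.9791) + (16.0353) + (48.8509) = 101.3772
Denominator Σ(z_t−z̄)² = 421.3422
r_2 = 101.3772 / 421.3422 = 0.241

0.241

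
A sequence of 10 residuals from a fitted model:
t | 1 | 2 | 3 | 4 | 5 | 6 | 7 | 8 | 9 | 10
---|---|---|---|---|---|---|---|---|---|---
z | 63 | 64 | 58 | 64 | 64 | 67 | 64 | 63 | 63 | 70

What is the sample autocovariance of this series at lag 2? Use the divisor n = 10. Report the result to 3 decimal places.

Mean z̄ = (63 + 64 + 58 + 64 + 64 + 67 + 64 + 63 + 63 + 70)/10 = 64.0000
Σ_{t=1}^{8}(z_t−z̄)(z_{t+2}−z̄) = -3.0000
γ_2 = -3.0000 / 10 = -0.300

-0.300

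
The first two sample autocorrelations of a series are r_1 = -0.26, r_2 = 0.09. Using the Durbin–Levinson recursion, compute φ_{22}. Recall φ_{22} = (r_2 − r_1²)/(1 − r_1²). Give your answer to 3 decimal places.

φ_{22} = (r_2 − r_1²) / (1 − r_1²)
r_1² = (-0.26)² = 0.0676
Numerator = 0.09 − 0.0676 = 0.0224; denominator = 1 − 0.0676 = 0.9324
φ_{22} = 0.0224 / 0.9324 = 0.024

0.024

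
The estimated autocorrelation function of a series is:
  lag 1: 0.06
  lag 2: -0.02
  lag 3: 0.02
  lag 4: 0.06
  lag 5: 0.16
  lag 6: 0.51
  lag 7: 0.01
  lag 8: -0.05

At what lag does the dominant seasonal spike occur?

6

The largest autocorrelation is r_6 = 0.51; the remaining lags stay at or below 0.16.
The dominant spike at lag 6 indicates a seasonal period of 6.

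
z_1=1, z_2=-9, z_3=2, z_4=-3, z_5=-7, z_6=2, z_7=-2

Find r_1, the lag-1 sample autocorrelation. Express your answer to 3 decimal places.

-0.602

Mean z̄ = (1 − 9 + 2 − 3 − 7 + 2 − 2)/7 = -2.2857
Σ(z_t−z̄)(z_{t+1}−z̄) = (-22.0612) + (-28.7755) + (-3.0612) + (3.3673) + (-20.2041) + (1.2245) = -69.5102
Denominator Σ(z_t−z̄)² = 115.4286
r_1 = -69.5102 / 115.4286 = -0.602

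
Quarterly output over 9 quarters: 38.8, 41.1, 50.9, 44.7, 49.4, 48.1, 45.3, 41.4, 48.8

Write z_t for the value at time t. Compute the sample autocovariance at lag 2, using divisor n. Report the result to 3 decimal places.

Mean z̄ = (38.8 + 41.1 + 50.9 + 44.7 + 49.4 + 48.1 + 45.3 + 41.4 + 48.8)/9 = 45.3889
Σ_{t=1}^{7}(z_t−z̄)(z_{t+2}−z̄) = -24.5936
γ_2 = -24.5936 / 9 = -2.733

-2.733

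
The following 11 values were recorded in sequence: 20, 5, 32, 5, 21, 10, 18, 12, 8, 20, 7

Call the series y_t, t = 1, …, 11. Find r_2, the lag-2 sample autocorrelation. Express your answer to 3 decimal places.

Mean ȳ = (20 + 5 + 32 + 5 + 21 + 10 + 18 + 12 + 8 + 20 + 7)/11 = 14.3636
Numerator Σ_{t=1}^{9}(y_t−ȳ)(y_{t+2}−ȳ) = 389.8264
Denominator Σ(y_t−ȳ)² = 726.5455
r_2 = 389.8264 / 726.5455 = 0.537

0.537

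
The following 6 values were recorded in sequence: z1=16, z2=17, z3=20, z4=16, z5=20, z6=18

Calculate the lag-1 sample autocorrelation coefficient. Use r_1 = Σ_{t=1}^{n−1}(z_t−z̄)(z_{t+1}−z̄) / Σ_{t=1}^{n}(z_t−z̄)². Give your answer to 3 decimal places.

Mean z̄ = (16 + 17 + 20 + 16 + 20 + 18)/6 = 17.8333
Deviations from mean: -1.8333, -0.8333, 2.1667, -1.8333, 2.1667, 0.1667
Σ(z_t−z̄)(z_{t+1}−z̄) = (1.5278) + (-1.8056) + (-3.9722) + (-3.9722) + (0.3611) = -7.8611
Denominator Σ(z_t−z̄)² = 16.8333
r_1 = -7.8611 / 16.8333 = -0.467

-0.467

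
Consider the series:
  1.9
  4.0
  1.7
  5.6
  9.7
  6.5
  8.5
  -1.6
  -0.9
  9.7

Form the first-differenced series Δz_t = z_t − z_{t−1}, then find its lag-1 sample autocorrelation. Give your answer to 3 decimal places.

First differences Δz: 2.1, -2.3, 3.9, 4.1, -3.2, 2.0, -10.1, 0.7, 10.6
Mean of differences = 0.8667
Numerator Σ(Δz_t−Δz̄)(Δz_{t+1}−Δz̄) = -33.6844
Denominator Σ(Δz_t−Δz̄)² = 264.0600
r_1(Δz) = -33.6844 / 264.0600 = -0.128

-0.128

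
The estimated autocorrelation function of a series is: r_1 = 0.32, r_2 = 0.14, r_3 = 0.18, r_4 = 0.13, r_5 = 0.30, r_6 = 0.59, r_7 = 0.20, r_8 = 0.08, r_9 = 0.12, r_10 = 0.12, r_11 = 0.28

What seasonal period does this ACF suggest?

6

The largest autocorrelation is r_6 = 0.59; the remaining lags stay at or below 0.32. The elevated value at lag 1 (0.32), dropping to 0.14 at lag 2, reflects decaying short-term dependence rather than seasonality.
The dominant spike at lag 6 indicates a seasonal period of 6.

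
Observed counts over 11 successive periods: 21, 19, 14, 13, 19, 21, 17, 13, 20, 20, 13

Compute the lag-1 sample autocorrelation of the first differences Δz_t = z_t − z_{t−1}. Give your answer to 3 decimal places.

0.006

First differences Δz: -2, -5, -1, 6, 2, -4, -4, 7, 0, -7
Mean of differences = -0.8000
Numerator Σ(Δz_t−Δz̄)(Δz_{t+1}−Δz̄) = 1.1600
Denominator Σ(Δz_t−Δz̄)² = 193.6000
r_1(Δz) = 1.1600 / 193.6000 = 0.006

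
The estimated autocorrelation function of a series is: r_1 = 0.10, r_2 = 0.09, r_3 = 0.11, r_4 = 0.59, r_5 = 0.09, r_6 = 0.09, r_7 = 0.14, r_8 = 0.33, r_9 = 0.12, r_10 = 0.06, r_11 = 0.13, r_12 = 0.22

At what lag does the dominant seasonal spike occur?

4

The largest autocorrelation is r_4 = 0.59, with weaker echoes at lags 8 (0.33) and 12 (0.22); the remaining lags stay at or below 0.14.
The dominant spike at lag 4 indicates a seasonal period of 4.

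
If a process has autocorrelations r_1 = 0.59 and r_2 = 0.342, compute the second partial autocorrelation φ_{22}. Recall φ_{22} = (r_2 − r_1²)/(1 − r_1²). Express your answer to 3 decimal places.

-0.009

φ_{22} = (r_2 − r_1²) / (1 − r_1²)
r_1² = (0.59)² = 0.3481
Numerator = 0.342 − 0.3481 = -0.0061; denominator = 1 − 0.3481 = 0.6519
φ_{22} = -0.0061 / 0.6519 = -0.009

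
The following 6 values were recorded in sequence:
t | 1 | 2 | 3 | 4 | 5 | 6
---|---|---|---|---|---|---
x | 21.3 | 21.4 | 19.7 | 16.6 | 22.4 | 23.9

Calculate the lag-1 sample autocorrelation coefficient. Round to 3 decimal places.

0.087

Mean x̄ = (21.3 + 21.4 + 19.7 + 16.6 + 22.4 + 23.9)/6 = 20.8833
Deviations from mean: 0.4167, 0.5167, -1.1833, -4.2833, 1.5167, 3.0167
Σ(x_t−x̄)(x_{t+1}−x̄) = (0.2153) + (-0.6114) + (5.0686) + (-6.4964) + (4.5753) = 2.7514
Denominator Σ(x_t−x̄)² = 31.5883
r_1 = 2.7514 / 31.5883 = 0.087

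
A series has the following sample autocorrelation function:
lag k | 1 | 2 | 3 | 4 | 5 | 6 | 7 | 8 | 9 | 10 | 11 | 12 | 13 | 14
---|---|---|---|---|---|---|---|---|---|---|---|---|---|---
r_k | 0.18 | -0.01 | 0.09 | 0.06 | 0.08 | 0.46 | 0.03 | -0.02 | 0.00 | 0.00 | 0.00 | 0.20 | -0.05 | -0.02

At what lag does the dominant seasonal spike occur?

The largest autocorrelation is r_6 = 0.46, with a weaker echo at lag 12 (0.20); the remaining lags stay at or below 0.18.
The dominant spike at lag 6 indicates a seasonal period of 6.

6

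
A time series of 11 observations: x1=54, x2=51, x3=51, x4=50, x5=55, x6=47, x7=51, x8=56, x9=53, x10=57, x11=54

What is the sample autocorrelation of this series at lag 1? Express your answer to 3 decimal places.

-0.027

Mean x̄ = (54 + 51 + 51 + 50 + 55 + 47 + 51 + 56 + 53 + 57 + 54)/11 = 52.6364
Numerator Σ_{t=1}^{10}(x_t−x̄)(x_{t+1}−x̄) = -2.3140
Denominator Σ(x_t−x̄)² = 86.5455
r_1 = -2.3140 / 86.5455 = -0.027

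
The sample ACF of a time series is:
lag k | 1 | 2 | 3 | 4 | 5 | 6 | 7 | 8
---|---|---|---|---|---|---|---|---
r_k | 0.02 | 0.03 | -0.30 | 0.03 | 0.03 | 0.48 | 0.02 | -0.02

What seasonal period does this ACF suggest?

6

The largest autocorrelation is r_6 = 0.48; the remaining lags stay at or below 0.03.
The dominant spike at lag 6 indicates a seasonal period of 6.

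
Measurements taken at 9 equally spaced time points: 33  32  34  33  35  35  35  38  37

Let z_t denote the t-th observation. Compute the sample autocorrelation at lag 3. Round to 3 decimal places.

Mean z̄ = (33 + 32 + 34 + 33 + 35 + 35 + 35 + 38 + 37)/9 = 34.6667
Σ(z_t−z̄)(z_{t+3}−z̄) = (2.7778) + (-0.8889) + (-0.2222) + (-0.5556) + (1.1111) + (0.7778) = 3.0000
Denominator Σ(z_t−z̄)² = 30.0000
r_3 = 3.0000 / 30.0000 = 0.100

0.100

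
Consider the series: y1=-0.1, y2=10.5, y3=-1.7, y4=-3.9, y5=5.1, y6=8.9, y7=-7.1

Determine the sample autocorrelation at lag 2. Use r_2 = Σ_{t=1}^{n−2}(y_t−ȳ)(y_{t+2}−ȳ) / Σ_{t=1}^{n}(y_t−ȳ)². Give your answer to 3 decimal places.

-0.473

Mean ȳ = (-0.1 + 10.5 − 1.7 − 3.9 + 5.1 + 8.9 − 7.1)/7 = 1.6714
Deviations from mean: -1.7714, 8.8286, -3.3714, -5.5714, 3.4286, 7.2286, -8.7714
Numerator Σ_{t=1}^{5}(y_t−ȳ)(y_{t+2}−ȳ) = -125.1216
Denominator Σ(y_t−ȳ)² = 264.4343
r_2 = -125.1216 / 264.4343 = -0.473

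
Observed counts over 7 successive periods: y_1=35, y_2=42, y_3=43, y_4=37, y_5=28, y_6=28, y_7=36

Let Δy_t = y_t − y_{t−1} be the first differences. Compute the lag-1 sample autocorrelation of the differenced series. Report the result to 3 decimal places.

First differences Δy: 7, 1, -6, -9, 0, 8
Mean of differences = 0.1667
Numerator Σ(Δy_t−Δȳ)(Δy_{t+1}−Δȳ) = 57.3056
Denominator Σ(Δy_t−Δȳ)² = 230.8333
r_1(Δy) = 57.3056 / 230.8333 = 0.248

0.248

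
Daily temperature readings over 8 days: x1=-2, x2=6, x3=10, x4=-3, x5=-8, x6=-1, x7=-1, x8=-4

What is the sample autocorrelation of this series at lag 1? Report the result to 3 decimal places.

0.244

Mean x̄ = (-2 + 6 + 10 − 3 − 8 − 1 − 1 − 4)/8 = -0.3750
Deviations from mean: -1.6250, 6.3750, 10.3750, -2.6250, -7.6250, -0.6250, -0.6250, -3.6250
Σ(x_t−x̄)(x_{t+1}−x̄) = (-10.3594) + (66.1406) + (-27.2344) + (20.0156) + (4.7656) + (0.3906) + (2.2656) = 55.9844
Denominator Σ(x_t−x̄)² = 229.8750
r_1 = 55.9844 / 229.8750 = 0.244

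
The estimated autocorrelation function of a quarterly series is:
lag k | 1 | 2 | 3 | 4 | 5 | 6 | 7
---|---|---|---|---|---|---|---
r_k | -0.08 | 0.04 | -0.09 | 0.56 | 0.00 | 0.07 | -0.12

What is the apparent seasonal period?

4

The largest autocorrelation is r_4 = 0.56; the remaining lags stay at or below 0.07.
The dominant spike at lag 4 indicates a seasonal period of 4.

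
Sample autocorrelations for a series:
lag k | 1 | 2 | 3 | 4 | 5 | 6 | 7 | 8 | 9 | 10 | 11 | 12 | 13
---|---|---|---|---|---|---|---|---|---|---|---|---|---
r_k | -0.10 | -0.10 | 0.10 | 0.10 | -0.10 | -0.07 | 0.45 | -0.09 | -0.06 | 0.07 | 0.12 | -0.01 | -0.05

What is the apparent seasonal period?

The largest autocorrelation is r_7 = 0.45; the remaining lags stay at or below 0.12.
The dominant spike at lag 7 indicates a seasonal period of 7.

7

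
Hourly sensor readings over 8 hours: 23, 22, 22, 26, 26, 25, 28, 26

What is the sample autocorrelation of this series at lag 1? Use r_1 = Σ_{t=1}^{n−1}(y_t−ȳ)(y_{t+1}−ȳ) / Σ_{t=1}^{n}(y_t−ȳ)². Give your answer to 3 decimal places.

0.468

Mean ȳ = (23 + 22 + 22 + 26 + 26 + 25 + 28 + 26)/8 = 24.7500
Deviations from mean: -1.7500, -2.7500, -2.7500, 1.2500, 1.2500, 0.2500, 3.2500, 1.2500
Σ(y_t−ȳ)(y_{t+1}−ȳ) = (4.8125) + (7.5625) + (-3.4375) + (1.5625) + (0.3125) + (0.8125) + (4.0625) = 15.6875
Denominator Σ(y_t−ȳ)² = 33.5000
r_1 = 15.6875 / 33.5000 = 0.468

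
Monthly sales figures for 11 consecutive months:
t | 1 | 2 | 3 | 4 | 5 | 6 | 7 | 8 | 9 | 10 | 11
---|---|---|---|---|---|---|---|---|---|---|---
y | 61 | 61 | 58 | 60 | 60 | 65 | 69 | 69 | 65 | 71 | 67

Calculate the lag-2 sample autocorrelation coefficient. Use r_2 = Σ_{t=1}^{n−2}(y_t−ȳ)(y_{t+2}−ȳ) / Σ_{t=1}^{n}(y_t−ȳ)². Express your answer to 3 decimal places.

Mean ȳ = (61 + 61 + 58 + 60 + 60 + 65 + 69 + 69 + 65 + 71 + 67)/11 = 64.1818
Numerator Σ_{t=1}^{9}(y_t−ȳ)(y_{t+2}−ȳ) = 78.2975
Denominator Σ(y_t−ȳ)² = 195.6364
r_2 = 78.2975 / 195.6364 = 0.400

0.400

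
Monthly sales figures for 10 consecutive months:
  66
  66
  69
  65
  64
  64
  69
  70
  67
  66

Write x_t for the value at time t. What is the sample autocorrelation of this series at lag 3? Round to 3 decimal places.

-0.467

Mean x̄ = (66 + 66 + 69 + 65 + 64 + 64 + 69 + 70 + 67 + 66)/10 = 66.6000
Σ(x_t−x̄)(x_{t+3}−x̄) = (0.9600) + (1.5600) + (-6.2400) + (-3.8400) + (-8.8400) + (-1.0400) + (-1.4400) = -18.8800
Denominator Σ(x_t−x̄)² = 40.4000
r_3 = -18.8800 / 40.4000 = -0.467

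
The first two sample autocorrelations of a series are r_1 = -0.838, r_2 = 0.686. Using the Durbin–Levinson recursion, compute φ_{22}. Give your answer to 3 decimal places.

φ_{22} = (r_2 − r_1²) / (1 − r_1²)
r_1² = (-0.838)² = 0.702244
Numerator = 0.686 − 0.7022 = -0.0162; denominator = 1 − 0.7022 = 0.2978
φ_{22} = -0.0162 / 0.2978 = -0.055

-0.055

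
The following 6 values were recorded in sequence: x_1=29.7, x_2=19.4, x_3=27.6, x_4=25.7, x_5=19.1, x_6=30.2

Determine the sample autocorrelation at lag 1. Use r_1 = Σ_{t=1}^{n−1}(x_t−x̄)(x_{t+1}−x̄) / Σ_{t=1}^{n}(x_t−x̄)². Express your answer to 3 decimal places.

-0.587

Mean x̄ = (29.7 + 19.4 + 27.6 + 25.7 + 19.1 + 30.2)/6 = 25.2833
Numerator Σ_{t=1}^{5}(x_t−x̄)(x_{t+1}−x̄) = -71.6269
Denominator Σ(x_t−x̄)² = 122.0683
r_1 = -71.6269 / 122.0683 = -0.587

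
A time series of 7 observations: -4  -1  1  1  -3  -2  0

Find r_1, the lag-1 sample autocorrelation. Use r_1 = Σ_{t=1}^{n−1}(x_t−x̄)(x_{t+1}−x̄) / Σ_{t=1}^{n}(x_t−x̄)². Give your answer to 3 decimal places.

Mean x̄ = (-4 − 1 + 1 + 1 − 3 − 2 + 0)/7 = -1.1429
Deviations from mean: -2.8571, 0.1429, 2.1429, 2.1429, -1.8571, -0.8571, 1.1429
Σ(x_t−x̄)(x_{t+1}−x̄) = (-0.4082) + (0.3061) + (4.5918) + (-3.9796) + (1.5918) + (-0.9796) = 1.1224
Denominator Σ(x_t−x̄)² = 22.8571
r_1 = 1.1224 / 22.8571 = 0.049

0.049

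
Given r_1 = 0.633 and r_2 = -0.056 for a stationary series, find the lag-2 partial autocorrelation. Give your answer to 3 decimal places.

φ_{22} = (r_2 − r_1²) / (1 − r_1²)
r_1² = (0.633)² = 0.400689
Numerator = -0.056 − 0.4007 = -0.4567; denominator = 1 − 0.4007 = 0.5993
φ_{22} = -0.4567 / 0.5993 = -0.762

-0.762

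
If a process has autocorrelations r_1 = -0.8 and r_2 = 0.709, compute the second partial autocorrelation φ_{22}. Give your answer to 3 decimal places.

0.192

φ_{22} = (r_2 − r_1²) / (1 − r_1²)
r_1² = (-0.8)² = 0.64
Numerator = 0.709 − 0.6400 = 0.0690; denominator = 1 − 0.6400 = 0.3600
φ_{22} = 0.0690 / 0.3600 = 0.192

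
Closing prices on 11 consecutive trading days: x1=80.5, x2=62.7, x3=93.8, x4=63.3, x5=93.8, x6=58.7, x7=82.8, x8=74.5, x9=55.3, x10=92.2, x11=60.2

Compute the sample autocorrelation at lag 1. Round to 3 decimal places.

Mean x̄ = (80.5 + 62.7 + 93.8 + 63.3 + 93.8 + 58.7 + 82.8 + 74.5 + 55.3 + 92.2 + 60.2)/11 = 74.3455
Numerator Σ_{t=1}^{10}(x_t−x̄)(x_{t+1}−x̄) = -1758.8939
Denominator Σ(x_t−x̄)² = 2250.3473
r_1 = -1758.8939 / 2250.3473 = -0.782

-0.782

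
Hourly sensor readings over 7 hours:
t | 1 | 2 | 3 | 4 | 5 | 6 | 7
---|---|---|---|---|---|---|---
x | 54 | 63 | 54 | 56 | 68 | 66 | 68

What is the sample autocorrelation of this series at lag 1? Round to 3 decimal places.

0.166

Mean x̄ = (54 + 63 + 54 + 56 + 68 + 66 + 68)/7 = 61.2857
Deviations from mean: -7.2857, 1.7143, -7.2857, -5.2857, 6.7143, 4.7143, 6.7143
Σ(x_t−x̄)(x_{t+1}−x̄) = (-12.4898) + (-12.4898) + (38.5102) + (-35.4898) + (31.6531) + (31.6531) = 41.3469
Denominator Σ(x_t−x̄)² = 249.4286
r_1 = 41.3469 / 249.4286 = 0.166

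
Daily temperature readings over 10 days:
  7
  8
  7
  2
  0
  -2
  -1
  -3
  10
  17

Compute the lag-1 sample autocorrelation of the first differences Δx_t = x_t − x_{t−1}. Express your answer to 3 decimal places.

First differences Δx: 1, -1, -5, -2, -2, 1, -2, 13, 7
Mean of differences = 1.1111
Numerator Σ(Δx_t−Δx̄)(Δx_{t+1}−Δx̄) = 75.5432
Denominator Σ(Δx_t−Δx̄)² = 246.8889
r_1(Δx) = 75.5432 / 246.8889 = 0.306

0.306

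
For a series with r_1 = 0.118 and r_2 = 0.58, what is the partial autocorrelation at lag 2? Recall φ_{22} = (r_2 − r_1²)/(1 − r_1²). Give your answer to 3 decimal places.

0.574

φ_{22} = (r_2 − r_1²) / (1 − r_1²)
r_1² = (0.118)² = 0.013924
Numerator = 0.58 − 0.0139 = 0.5661; denominator = 1 − 0.0139 = 0.9861
φ_{22} = 0.5661 / 0.9861 = 0.574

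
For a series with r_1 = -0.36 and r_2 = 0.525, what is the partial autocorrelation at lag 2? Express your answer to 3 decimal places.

0.454

φ_{22} = (r_2 − r_1²) / (1 − r_1²)
r_1² = (-0.36)² = 0.1296
Numerator = 0.525 − 0.1296 = 0.3954; denominator = 1 − 0.1296 = 0.8704
φ_{22} = 0.3954 / 0.8704 = 0.454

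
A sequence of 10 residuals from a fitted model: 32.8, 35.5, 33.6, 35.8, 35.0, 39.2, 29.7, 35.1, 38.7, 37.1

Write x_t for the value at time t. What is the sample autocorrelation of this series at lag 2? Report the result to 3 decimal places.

-0.167

Mean x̄ = (32.8 + 35.5 + 33.6 + 35.8 + 35.0 + 39.2 + 29.7 + 35.1 + 38.7 + 37.1)/10 = 35.2500
Numerator Σ_{t=1}^{8}(x_t−x̄)(x_{t+2}−x̄) = -11.8650
Denominator Σ(x_t−x̄)² = 70.9050
r_2 = -11.8650 / 70.9050 = -0.167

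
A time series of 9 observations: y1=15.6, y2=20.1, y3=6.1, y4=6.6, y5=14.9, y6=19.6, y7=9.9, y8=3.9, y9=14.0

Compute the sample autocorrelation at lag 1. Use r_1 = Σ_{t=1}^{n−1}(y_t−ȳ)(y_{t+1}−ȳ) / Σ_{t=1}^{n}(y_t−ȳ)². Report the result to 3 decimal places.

0.019

Mean ȳ = (15.6 + 20.1 + 6.1 + 6.6 + 14.9 + 19.6 + 9.9 + 3.9 + 14.0)/9 = 12.3000
Numerator Σ_{t=1}^{8}(y_t−ȳ)(y_{t+1}−ȳ) = 5.2400
Denominator Σ(y_t−ȳ)² = 281.9200
r_1 = 5.2400 / 281.9200 = 0.019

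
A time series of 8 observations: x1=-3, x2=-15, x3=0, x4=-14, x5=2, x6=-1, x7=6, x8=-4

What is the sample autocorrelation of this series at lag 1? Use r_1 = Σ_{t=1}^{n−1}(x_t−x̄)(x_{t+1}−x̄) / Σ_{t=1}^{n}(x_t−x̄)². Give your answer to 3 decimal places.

-0.283

Mean x̄ = (-3 − 15 + 0 − 14 + 2 − 1 + 6 − 4)/8 = -3.6250
Σ(x_t−x̄)(x_{t+1}−x̄) = (-7.1094) + (-41.2344) + (-37.6094) + (-58.3594) + (14.7656) + (25.2656) + (-3.6094) = -107.8906
Denominator Σ(x_t−x̄)² = 381.8750
r_1 = -107.8906 / 381.8750 = -0.283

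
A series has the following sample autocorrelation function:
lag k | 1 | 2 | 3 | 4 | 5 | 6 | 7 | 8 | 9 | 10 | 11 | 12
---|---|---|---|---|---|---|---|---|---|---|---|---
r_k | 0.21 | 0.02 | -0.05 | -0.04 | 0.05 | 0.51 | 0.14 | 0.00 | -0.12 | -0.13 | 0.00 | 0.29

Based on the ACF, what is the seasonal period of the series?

6

The largest autocorrelation is r_6 = 0.51, with a weaker echo at lag 12 (0.29); the remaining lags stay at or below 0.21. The elevated value at lag 1 (0.21), dropping to 0.02 at lag 2, reflects decaying short-term dependence rather than seasonality.
The dominant spike at lag 6 indicates a seasonal period of 6.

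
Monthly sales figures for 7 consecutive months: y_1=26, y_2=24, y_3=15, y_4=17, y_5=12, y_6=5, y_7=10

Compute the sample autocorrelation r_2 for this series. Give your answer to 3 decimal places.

0.038

Mean ȳ = (26 + 24 + 15 + 17 + 12 + 5 + 10)/7 = 15.5714
Deviations from mean: 10.4286, 8.4286, -0.5714, 1.4286, -3.5714, -10.5714, -5.5714
Σ(y_t−ȳ)(y_{t+2}−ȳ) = (-5.9592) + (12.0408) + (2.0408) + (-15.1020) + (19.8980) = 12.9184
Denominator Σ(y_t−ȳ)² = 337.7143
r_2 = 12.9184 / 337.7143 = 0.038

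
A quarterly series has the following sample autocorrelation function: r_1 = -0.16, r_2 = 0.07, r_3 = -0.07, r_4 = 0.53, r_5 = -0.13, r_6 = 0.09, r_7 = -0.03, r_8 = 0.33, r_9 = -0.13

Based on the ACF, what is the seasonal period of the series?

The largest autocorrelation is r_4 = 0.53, with a weaker echo at lag 8 (0.33); the remaining lags stay at or below 0.09.
The dominant spike at lag 4 indicates a seasonal period of 4.

4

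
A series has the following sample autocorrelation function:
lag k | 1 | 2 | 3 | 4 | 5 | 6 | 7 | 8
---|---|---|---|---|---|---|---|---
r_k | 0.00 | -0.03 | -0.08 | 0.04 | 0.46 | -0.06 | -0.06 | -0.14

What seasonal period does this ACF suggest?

The largest autocorrelation is r_5 = 0.46; the remaining lags stay at or below 0.04.
The dominant spike at lag 5 indicates a seasonal period of 5.

5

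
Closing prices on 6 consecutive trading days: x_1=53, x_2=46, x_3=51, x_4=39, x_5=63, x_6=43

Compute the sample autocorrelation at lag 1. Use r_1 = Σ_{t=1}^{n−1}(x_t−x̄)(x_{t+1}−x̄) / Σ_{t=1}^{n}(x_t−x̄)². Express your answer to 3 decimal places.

Mean x̄ = (53 + 46 + 51 + 39 + 63 + 43)/6 = 49.1667
Deviations from mean: 3.8333, -3.1667, 1.8333, -10.1667, 13.8333, -6.1667
Numerator Σ_{t=1}^{5}(x_t−x̄)(x_{t+1}−x̄) = -262.5278
Denominator Σ(x_t−x̄)² = 360.8333
r_1 = -262.5278 / 360.8333 = -0.728

-0.728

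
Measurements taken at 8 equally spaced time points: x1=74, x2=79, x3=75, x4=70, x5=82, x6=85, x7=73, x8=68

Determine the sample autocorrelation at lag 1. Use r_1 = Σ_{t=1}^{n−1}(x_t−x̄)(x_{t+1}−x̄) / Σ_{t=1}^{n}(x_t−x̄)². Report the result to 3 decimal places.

Mean x̄ = (74 + 79 + 75 + 70 + 82 + 85 + 73 + 68)/8 = 75.7500
Deviations from mean: -1.7500, 3.2500, -0.7500, -5.7500, 6.2500, 9.2500, -2.7500, -7.7500
Σ(x_t−x̄)(x_{t+1}−x̄) = (-5.6875) + (-2.4375) + (4.3125) + (-35.9375) + (57.8125) + (-25.4375) + (21.3125) = 13.9375
Denominator Σ(x_t−x̄)² = 239.5000
r_1 = 13.9375 / 239.5000 = 0.058

0.058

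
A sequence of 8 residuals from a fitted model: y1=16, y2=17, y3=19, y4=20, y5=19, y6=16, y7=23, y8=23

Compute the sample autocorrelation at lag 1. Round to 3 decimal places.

Mean ȳ = (16 + 17 + 19 + 20 + 19 + 16 + 23 + 23)/8 = 19.1250
Deviations from mean: -3.1250, -2.1250, -0.1250, 0.8750, -0.1250, -3.1250, 3.8750, 3.8750
Σ(y_t−ȳ)(y_{t+1}−ȳ) = (6.6406) + (0.2656) + (-0.1094) + (-0.1094) + (0.3906) + (-12.1094) + (15.0156) = 9.9844
Denominator Σ(y_t−ȳ)² = 54.8750
r_1 = 9.9844 / 54.8750 = 0.182

0.182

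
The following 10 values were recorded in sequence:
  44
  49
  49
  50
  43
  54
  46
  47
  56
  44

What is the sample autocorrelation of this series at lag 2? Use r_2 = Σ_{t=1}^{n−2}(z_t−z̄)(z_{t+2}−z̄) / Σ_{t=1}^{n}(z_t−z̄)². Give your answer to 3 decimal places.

-0.020

Mean z̄ = (44 + 49 + 49 + 50 + 43 + 54 + 46 + 47 + 56 + 44)/10 = 48.2000
Numerator Σ_{t=1}^{8}(z_t−z̄)(z_{t+2}−z̄) = -3.2800
Denominator Σ(z_t−z̄)² = 167.6000
r_2 = -3.2800 / 167.6000 = -0.020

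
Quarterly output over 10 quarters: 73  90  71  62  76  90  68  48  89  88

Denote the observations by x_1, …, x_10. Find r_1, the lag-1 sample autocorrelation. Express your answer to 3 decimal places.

Mean x̄ = (73 + 90 + 71 + 62 + 76 + 90 + 68 + 48 + 89 + 88)/10 = 75.5000
Numerator Σ_{t=1}^{9}(x_t−x̄)(x_{t+1}−x̄) = -145.2500
Denominator Σ(x_t−x̄)² = 1780.5000
r_1 = -145.2500 / 1780.5000 = -0.082

-0.082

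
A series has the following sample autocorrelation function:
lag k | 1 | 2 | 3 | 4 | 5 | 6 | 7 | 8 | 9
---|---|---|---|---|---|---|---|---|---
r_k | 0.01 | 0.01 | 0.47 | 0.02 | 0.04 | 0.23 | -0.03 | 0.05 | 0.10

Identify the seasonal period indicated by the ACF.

The largest autocorrelation is r_3 = 0.47, with a weaker echo at lag 6 (0.23); the remaining lags stay at or below 0.10.
The dominant spike at lag 3 indicates a seasonal period of 3.

3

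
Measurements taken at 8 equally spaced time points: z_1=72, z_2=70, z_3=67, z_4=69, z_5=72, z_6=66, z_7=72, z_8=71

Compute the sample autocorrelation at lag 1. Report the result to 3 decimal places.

Mean z̄ = (72 + 70 + 67 + 69 + 72 + 66 + 72 + 71)/8 = 69.8750
Deviations from mean: 2.1250, 0.1250, -2.8750, -0.8750, 2.1250, -3.8750, 2.1250, 1.1250
Numerator Σ_{t=1}^{7}(z_t−z̄)(z_{t+1}−z̄) = -13.5156
Denominator Σ(z_t−z̄)² = 38.8750
r_1 = -13.5156 / 38.8750 = -0.348

-0.348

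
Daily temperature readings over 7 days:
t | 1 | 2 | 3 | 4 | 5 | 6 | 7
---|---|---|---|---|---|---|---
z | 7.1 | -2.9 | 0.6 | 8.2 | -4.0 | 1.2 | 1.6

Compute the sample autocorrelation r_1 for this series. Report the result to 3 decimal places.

Mean z̄ = (7.1 − 2.9 + 0.6 + 8.2 − 4.0 + 1.2 + 1.6)/7 = 1.6857
Deviations from mean: 5.4143, -4.5857, -1.0857, 6.5143, -5.6857, -0.4857, -0.0857
Numerator Σ_{t=1}^{6}(z_t−z̄)(z_{t+1}−z̄) = -61.1573
Denominator Σ(z_t−z̄)² = 126.5286
r_1 = -61.1573 / 126.5286 = -0.483

-0.483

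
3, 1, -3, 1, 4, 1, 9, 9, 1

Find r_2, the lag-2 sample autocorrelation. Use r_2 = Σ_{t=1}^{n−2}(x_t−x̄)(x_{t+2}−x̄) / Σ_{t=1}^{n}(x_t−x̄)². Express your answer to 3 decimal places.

-0.131

Mean x̄ = (3 + 1 − 3 + 1 + 4 + 1 + 9 + 9 + 1)/9 = 2.8889
Σ(x_t−x̄)(x_{t+2}−x̄) = (-0.6543) + (3.5679) + (-6.5432) + (3.5679) + (6.7901) + (-11.5432) + (-11.5432) = -16.3580
Denominator Σ(x_t−x̄)² = 124.8889
r_2 = -16.3580 / 124.8889 = -0.131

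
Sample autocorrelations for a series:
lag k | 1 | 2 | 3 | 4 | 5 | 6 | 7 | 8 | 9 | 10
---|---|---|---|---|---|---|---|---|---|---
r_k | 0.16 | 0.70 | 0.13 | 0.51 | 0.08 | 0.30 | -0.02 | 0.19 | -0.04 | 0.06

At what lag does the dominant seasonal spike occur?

2

The largest autocorrelation is r_2 = 0.70, with weaker echoes at lags 4 (0.51), 6 (0.30) and 8 (0.19); the remaining lags stay at or below 0.16.
The dominant spike at lag 2 indicates a seasonal period of 2.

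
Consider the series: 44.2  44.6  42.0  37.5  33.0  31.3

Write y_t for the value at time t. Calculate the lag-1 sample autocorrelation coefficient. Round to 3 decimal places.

Mean ȳ = (44.2 + 44.6 + 42.0 + 37.5 + 33.0 + 31.3)/6 = 38.7667
Deviations from mean: 5.4333, 5.8333, 3.2333, -1.2667, -5.7667, -7.4667
Σ(y_t−ȳ)(y_{t+1}−ȳ) = (31.6944) + (18.8611) + (-4.0956) + (7.3044) + (43.0578) = 96.8222
Denominator Σ(y_t−ȳ)² = 164.6133
r_1 = 96.8222 / 164.6133 = 0.588

0.588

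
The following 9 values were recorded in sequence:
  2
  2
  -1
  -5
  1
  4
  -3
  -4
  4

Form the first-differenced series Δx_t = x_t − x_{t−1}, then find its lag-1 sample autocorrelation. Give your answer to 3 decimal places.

-0.079

First differences Δx: 0, -3, -4, 6, 3, -7, -1, 8
Mean of differences = 0.2500
Numerator Σ(Δx_t−Δx̄)(Δx_{t+1}−Δx̄) = -14.5625
Denominator Σ(Δx_t−Δx̄)² = 183.5000
r_1(Δx) = -14.5625 / 183.5000 = -0.079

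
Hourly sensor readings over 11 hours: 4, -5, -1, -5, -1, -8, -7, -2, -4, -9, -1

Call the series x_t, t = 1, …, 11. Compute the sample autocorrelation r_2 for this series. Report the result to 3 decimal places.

0.073

Mean x̄ = (4 − 5 − 1 − 5 − 1 − 8 − 7 − 2 − 4 − 9 − 1)/11 = -3.5455
Numerator Σ_{t=1}^{9}(x_t−x̄)(x_{t+2}−x̄) = 10.5868
Denominator Σ(x_t−x̄)² = 144.7273
r_2 = 10.5868 / 144.7273 = 0.073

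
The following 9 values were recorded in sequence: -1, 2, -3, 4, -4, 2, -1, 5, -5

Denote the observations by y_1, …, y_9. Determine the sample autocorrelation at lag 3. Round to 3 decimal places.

Mean ȳ = (-1 + 2 − 3 + 4 − 4 + 2 − 1 + 5 − 5)/9 = -0.1111
Σ(y_t−ȳ)(y_{t+3}−ȳ) = (-3.6543) + (-8.2099) + (-6.0988) + (-3.6543) + (-19.8765) + (-10.3210) = -51.8148
Denominator Σ(y_t−ȳ)² = 100.8889
r_3 = -51.8148 / 100.8889 = -0.514

-0.514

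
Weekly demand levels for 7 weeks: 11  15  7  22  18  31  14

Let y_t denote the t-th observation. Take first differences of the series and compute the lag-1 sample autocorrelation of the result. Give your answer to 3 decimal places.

First differences Δy: 4, -8, 15, -4, 13, -17
Mean of differences = 0.5000
Numerator Σ(Δy_t−Δȳ)(Δy_{t+1}−Δȳ) = -493.2500
Denominator Σ(Δy_t−Δȳ)² = 777.5000
r_1(Δy) = -493.2500 / 777.5000 = -0.634

-0.634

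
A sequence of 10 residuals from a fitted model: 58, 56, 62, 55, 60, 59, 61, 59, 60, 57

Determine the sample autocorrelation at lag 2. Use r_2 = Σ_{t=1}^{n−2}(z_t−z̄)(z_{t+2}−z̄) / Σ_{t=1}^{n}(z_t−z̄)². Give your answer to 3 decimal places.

Mean z̄ = (58 + 56 + 62 + 55 + 60 + 59 + 61 + 59 + 60 + 57)/10 = 58.7000
Numerator Σ_{t=1}^{8}(z_t−z̄)(z_{t+2}−z̄) = 16.4200
Denominator Σ(z_t−z̄)² = 44.1000
r_2 = 16.4200 / 44.1000 = 0.372

0.372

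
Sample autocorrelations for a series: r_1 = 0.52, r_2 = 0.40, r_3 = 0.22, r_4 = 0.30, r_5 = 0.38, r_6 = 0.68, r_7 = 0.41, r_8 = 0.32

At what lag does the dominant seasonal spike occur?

6

The largest autocorrelation is r_6 = 0.68; the remaining lags stay at or below 0.52. The elevated value at lag 1 (0.52), dropping to 0.40 at lag 2, reflects decaying short-term dependence rather than seasonality.
The dominant spike at lag 6 indicates a seasonal period of 6.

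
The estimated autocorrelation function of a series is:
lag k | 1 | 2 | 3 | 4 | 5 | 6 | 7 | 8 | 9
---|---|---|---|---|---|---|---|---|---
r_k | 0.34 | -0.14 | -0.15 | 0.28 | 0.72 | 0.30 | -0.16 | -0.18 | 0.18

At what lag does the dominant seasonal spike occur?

The largest autocorrelation is r_5 = 0.72; the remaining lags stay at or below 0.34.
The dominant spike at lag 5 indicates a seasonal period of 5.

5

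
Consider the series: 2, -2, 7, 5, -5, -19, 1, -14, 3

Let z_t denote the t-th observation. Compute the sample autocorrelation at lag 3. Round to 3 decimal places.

Mean z̄ = (2 − 2 + 7 + 5 − 5 − 19 + 1 − 14 + 3)/9 = -2.4444
Numerator Σ_{t=1}^{6}(z_t−z̄)(z_{t+3}−z̄) = -159.3704
Denominator Σ(z_t−z̄)² = 620.2222
r_3 = -159.3704 / 620.2222 = -0.257

-0.257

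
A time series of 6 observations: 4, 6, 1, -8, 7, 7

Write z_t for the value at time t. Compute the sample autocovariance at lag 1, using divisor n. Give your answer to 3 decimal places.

-1.671

Mean z̄ = (4 + 6 + 1 − 8 + 7 + 7)/6 = 2.8333
Deviations: 1.1667, 3.1667, -1.8333, -10.8333, 4.1667, 4.1667
Σ_{t=1}^{5}(z_t−z̄)(z_{t+1}−z̄) = -10.0278
γ_1 = -10.0278 / 6 = -1.671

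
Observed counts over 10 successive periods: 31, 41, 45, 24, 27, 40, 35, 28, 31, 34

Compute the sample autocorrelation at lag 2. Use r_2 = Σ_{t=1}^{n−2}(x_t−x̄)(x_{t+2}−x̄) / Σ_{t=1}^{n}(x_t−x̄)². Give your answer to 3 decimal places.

Mean x̄ = (31 + 41 + 45 + 24 + 27 + 40 + 35 + 28 + 31 + 34)/10 = 33.6000
Numerator Σ_{t=1}^{8}(x_t−x̄)(x_{t+2}−x̄) = -288.3200
Denominator Σ(x_t−x̄)² = 408.4000
r_2 = -288.3200 / 408.4000 = -0.706

-0.706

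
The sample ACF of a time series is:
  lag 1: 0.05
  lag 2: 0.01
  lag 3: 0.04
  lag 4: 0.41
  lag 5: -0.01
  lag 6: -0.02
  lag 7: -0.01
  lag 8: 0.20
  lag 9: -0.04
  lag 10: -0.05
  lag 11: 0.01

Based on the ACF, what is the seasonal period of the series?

The largest autocorrelation is r_4 = 0.41, with a weaker echo at lag 8 (0.20); the remaining lags stay at or below 0.05.
The dominant spike at lag 4 indicates a seasonal period of 4.

4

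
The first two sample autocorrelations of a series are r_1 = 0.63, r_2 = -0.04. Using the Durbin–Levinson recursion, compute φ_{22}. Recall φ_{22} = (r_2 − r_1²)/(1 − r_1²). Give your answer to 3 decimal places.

-0.724

φ_{22} = (r_2 − r_1²) / (1 − r_1²)
r_1² = (0.63)² = 0.3969
Numerator = -0.04 − 0.3969 = -0.4369; denominator = 1 − 0.3969 = 0.6031
φ_{22} = -0.4369 / 0.6031 = -0.724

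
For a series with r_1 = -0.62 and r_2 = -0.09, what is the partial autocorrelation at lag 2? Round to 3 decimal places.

-0.771

φ_{22} = (r_2 − r_1²) / (1 − r_1²)
r_1² = (-0.62)² = 0.3844
Numerator = -0.09 − 0.3844 = -0.4744; denominator = 1 − 0.3844 = 0.6156
φ_{22} = -0.4744 / 0.6156 = -0.771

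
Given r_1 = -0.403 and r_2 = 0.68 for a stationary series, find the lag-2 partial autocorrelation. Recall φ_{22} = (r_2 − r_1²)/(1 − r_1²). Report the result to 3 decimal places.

φ_{22} = (r_2 − r_1²) / (1 − r_1²)
r_1² = (-0.403)² = 0.162409
Numerator = 0.68 − 0.1624 = 0.5176; denominator = 1 − 0.1624 = 0.8376
φ_{22} = 0.5176 / 0.8376 = 0.618

0.618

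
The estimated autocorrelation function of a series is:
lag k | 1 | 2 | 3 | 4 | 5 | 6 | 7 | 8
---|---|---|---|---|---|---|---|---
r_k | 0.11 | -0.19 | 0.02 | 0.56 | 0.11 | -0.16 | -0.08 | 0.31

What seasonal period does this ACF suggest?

4

The largest autocorrelation is r_4 = 0.56, with a weaker echo at lag 8 (0.31); the remaining lags stay at or below 0.11.
The dominant spike at lag 4 indicates a seasonal period of 4.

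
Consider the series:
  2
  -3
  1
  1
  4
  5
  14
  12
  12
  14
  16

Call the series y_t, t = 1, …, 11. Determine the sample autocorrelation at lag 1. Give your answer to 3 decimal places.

Mean ȳ = (2 − 3 + 1 + 1 + 4 + 5 + 14 + 12 + 12 + 14 + 16)/11 = 7.0909
Numerator Σ_{t=1}^{10}(y_t−ȳ)(y_{t+1}−ȳ) = 314.2645
Denominator Σ(y_t−ȳ)² = 438.9091
r_1 = 314.2645 / 438.9091 = 0.716

0.716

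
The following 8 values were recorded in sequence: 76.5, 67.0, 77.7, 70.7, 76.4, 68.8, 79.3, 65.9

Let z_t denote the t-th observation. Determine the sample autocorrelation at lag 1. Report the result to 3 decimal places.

-0.786

Mean z̄ = (76.5 + 67.0 + 77.7 + 70.7 + 76.4 + 68.8 + 79.3 + 65.9)/8 = 72.7875
Deviations from mean: 3.7125, -5.7875, 4.9125, -2.0875, 3.6125, -3.9875, 6.5125, -6.8875
Numerator Σ_{t=1}^{7}(z_t−z̄)(z_{t+1}−z̄) = -152.9414
Denominator Σ(z_t−z̄)² = 194.5688
r_1 = -152.9414 / 194.5688 = -0.786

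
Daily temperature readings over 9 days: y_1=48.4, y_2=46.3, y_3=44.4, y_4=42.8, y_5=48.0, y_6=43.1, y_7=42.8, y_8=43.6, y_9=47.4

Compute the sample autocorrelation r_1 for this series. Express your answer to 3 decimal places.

-0.062

Mean ȳ = (48.4 + 46.3 + 44.4 + 42.8 + 48.0 + 43.1 + 42.8 + 43.6 + 47.4)/9 = 45.2000
Numerator Σ_{t=1}^{8}(y_t−ȳ)(y_{t+1}−ȳ) = -2.6800
Denominator Σ(y_t−ȳ)² = 43.2600
r_1 = -2.6800 / 43.2600 = -0.062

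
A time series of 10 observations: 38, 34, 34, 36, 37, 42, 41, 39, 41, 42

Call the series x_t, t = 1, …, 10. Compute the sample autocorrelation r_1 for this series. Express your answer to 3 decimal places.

0.600

Mean x̄ = (38 + 34 + 34 + 36 + 37 + 42 + 41 + 39 + 41 + 42)/10 = 38.4000
Numerator Σ_{t=1}^{9}(x_t−x̄)(x_{t+1}−x̄) = 51.8400
Denominator Σ(x_t−x̄)² = 86.4000
r_1 = 51.8400 / 86.4000 = 0.600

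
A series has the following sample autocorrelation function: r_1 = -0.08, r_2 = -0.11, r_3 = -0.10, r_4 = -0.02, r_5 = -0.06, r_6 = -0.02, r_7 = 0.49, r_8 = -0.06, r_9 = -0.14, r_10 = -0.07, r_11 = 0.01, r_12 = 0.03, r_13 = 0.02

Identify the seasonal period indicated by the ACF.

7

The largest autocorrelation is r_7 = 0.49; the remaining lags stay at or below 0.03.
The dominant spike at lag 7 indicates a seasonal period of 7.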